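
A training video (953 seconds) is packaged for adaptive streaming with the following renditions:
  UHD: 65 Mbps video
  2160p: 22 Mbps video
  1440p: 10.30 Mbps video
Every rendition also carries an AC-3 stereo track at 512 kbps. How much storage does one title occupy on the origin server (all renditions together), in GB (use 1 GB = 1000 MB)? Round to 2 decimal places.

Audio: 512 kbps = 0.512 Mbps.
Sum of rendition bitrates: (65+0.512) + (22+0.512) + (10.30+0.512) = 98.836 Mbps.
× 953 s = 94,191 Mb = 11,774 MB = 11.77 GB.

11.77 GB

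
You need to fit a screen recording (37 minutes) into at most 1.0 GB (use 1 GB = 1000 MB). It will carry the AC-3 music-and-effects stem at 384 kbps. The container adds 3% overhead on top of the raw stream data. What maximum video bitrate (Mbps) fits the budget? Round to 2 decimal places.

3.11 Mbps

Budget: 1.0 GB = 8000.0 Mb.
Stream payload after overhead: 8000.0 / 1.03 = 7767.0 Mb.
37 min = 2220 s
Total bitrate budget: 7767.0 Mb / 2220 s = 3.499 Mbps.
Audio: 384 kbps = 0.384 Mbps.
Video: 3.499 − 0.384 = 3.115 Mbps.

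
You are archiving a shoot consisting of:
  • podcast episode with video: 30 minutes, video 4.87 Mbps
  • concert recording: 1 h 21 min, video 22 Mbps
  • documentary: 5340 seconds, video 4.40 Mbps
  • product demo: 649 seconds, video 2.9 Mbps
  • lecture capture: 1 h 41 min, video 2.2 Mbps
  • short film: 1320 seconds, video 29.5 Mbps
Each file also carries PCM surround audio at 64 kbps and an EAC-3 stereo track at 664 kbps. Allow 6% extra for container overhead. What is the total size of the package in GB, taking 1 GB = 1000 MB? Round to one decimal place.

Audio total: 64 + 664 = 728 kbps = 0.728 Mbps.
podcast episode with video: 5.598 Mbps × 1800 s × 1.06 = 10681.0 Mb
concert recording: 22.728 Mbps × 4860 s × 1.06 = 117085.6 Mb
documentary: 5.128 Mbps × 5340 s × 1.06 = 29026.5 Mb
product demo: 3.628 Mbps × 649 s × 1.06 = 2495.8 Mb
lecture capture: 2.928 Mbps × 6060 s × 1.06 = 18808.3 Mb
short film: 30.228 Mbps × 1320 s × 1.06 = 42295.0 Mb
Total: 220392.2 Mb = 27549.0 MB.
= 27.55 GB.

27.5 GB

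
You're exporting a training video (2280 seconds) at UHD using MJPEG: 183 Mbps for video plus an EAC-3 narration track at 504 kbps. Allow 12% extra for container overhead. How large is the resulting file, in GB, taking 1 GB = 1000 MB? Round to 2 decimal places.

Audio: 504 kbps = 0.504 Mbps.
Total bitrate: 183 + 0.504 = 183.504 Mbps.
Stream data: 183.504 Mbps × 2280 s = 418389.1 Mb.
With 12% container overhead: ×1.12.
468,596 Mb ÷ 8 = 58,574 MB → 58.57 GB.

58.57 GB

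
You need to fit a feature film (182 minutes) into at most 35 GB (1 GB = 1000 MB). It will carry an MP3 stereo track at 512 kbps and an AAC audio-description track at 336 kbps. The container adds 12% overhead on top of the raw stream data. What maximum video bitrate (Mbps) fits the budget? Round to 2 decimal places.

Budget: 35 GB = 280000.0 Mb.
Stream payload after overhead: 280000.0 / 1.12 = 250000.0 Mb.
182 min = 10920 s
Total bitrate budget: 250000.0 Mb / 10920 s = 22.894 Mbps.
Audio total: 512 + 336 = 848 kbps = 0.848 Mbps.
Video: 22.894 − 0.848 = 22.046 Mbps.

22.05 Mbps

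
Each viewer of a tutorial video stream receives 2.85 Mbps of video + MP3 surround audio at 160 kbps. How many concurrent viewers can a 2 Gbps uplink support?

Audio: 160 kbps = 0.160 Mbps.
Per-viewer media rate: 3.010 Mbps.
2 Gbps = 2,000 Mbps; 2,000 / 3.010 = 664.45 → 664 viewers.

664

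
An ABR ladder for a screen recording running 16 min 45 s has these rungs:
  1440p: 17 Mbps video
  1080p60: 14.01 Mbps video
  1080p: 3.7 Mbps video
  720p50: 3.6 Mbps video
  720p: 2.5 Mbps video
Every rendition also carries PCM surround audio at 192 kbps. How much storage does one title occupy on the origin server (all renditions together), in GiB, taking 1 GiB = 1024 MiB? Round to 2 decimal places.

16 min 45 s = 1005 s
Audio: 192 kbps = 0.192 Mbps.
Sum of rendition bitrates: (17+0.192) + (14.01+0.192) + (3.7+0.192) + (3.6+0.192) + (2.5+0.192) = 41.770 Mbps.
× 1005 s = 41,979 Mb = 5,247 MB = 4.887 GiB.

4.89 GiB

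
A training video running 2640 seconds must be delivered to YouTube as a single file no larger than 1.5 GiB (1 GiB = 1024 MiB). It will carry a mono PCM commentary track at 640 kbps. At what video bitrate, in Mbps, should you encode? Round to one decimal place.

Budget: 1.5 GiB = 12884.9 Mb.
Total bitrate budget: 12884.9 Mb / 2640 s = 4.881 Mbps.
Audio: 640 kbps = 0.640 Mbps.
Video: 4.881 − 0.640 = 4.241 Mbps.

4.2 Mbps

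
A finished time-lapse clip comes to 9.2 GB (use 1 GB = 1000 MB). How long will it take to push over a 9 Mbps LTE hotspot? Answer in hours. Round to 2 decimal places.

File: 9.2 GB = 73600.0 Mb.
At 9 Mbps: 73600.0 / 9 = 8177.8 s ≈ 2.27 hours.

2.27 hours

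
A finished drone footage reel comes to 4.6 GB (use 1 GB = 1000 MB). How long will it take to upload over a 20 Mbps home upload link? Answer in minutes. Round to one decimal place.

30.7 minutes

File: 4.6 GB = 36800.0 Mb.
At 20 Mbps: 36800.0 / 20 = 1840.0 s ≈ 30.7 minutes.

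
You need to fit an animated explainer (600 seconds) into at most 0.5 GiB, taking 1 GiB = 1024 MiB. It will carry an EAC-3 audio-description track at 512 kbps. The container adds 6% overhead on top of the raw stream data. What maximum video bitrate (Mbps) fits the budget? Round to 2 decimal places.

Budget: 0.5 GiB = 4295.0 Mb.
Stream payload after overhead: 4295.0 / 1.06 = 4051.9 Mb.
Total bitrate budget: 4051.9 Mb / 600 s = 6.753 Mbps.
Audio: 512 kbps = 0.512 Mbps.
Video: 6.753 − 0.512 = 6.241 Mbps.

6.24 Mbps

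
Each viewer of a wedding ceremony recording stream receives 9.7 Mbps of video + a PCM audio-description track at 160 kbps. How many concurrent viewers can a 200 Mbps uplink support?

20

Audio: 160 kbps = 0.160 Mbps.
Per-viewer media rate: 9.860 Mbps.
200 Mbps = 200.0 Mbps; 200.0 / 9.860 = 20.28 → 20 viewers.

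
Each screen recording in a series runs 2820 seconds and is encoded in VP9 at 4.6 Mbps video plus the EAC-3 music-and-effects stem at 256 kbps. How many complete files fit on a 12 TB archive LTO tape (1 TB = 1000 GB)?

Audio: 256 kbps = 0.256 Mbps.
Total bitrate: 4.856 Mbps.
Per item: 4.856 Mbps × 2820 s = 13,694 Mb = 1,712 MB.
Capacity: 12 TB = 96,000,000 Mb; 7010.41 items → 7010 complete.

7010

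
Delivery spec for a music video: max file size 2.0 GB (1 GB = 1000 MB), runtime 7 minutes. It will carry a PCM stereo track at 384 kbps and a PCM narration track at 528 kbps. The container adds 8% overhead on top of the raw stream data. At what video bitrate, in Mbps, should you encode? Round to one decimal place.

Budget: 2.0 GB = 16000.0 Mb.
Stream payload after overhead: 16000.0 / 1.08 = 14814.8 Mb.
7 min = 420 s
Total bitrate budget: 14814.8 Mb / 420 s = 35.273 Mbps.
Audio total: 384 + 528 = 912 kbps = 0.912 Mbps.
Video: 35.273 − 0.912 = 34.361 Mbps.

34.4 Mbps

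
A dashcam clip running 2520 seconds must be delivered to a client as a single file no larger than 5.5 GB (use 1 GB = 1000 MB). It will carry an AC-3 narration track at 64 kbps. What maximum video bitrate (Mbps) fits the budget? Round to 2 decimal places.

17.40 Mbps

Budget: 5.5 GB = 44000.0 Mb.
Total bitrate budget: 44000.0 Mb / 2520 s = 17.460 Mbps.
Audio: 64 kbps = 0.064 Mbps.
Video: 17.460 − 0.064 = 17.396 Mbps.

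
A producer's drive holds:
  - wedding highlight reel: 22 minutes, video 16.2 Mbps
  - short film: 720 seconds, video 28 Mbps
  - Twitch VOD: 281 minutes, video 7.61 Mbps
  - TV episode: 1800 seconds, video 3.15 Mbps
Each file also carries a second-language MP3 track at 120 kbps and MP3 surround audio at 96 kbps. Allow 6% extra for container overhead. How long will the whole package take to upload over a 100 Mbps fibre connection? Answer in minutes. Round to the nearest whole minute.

32 minutes

Audio total: 120 + 96 = 216 kbps = 0.216 Mbps.
wedding highlight reel: 16.416 Mbps × 1320 s × 1.06 = 22969.3 Mb
short film: 28.216 Mbps × 720 s × 1.06 = 21534.5 Mb
Twitch VOD: 7.826 Mbps × 16860 s × 1.06 = 139863.1 Mb
TV episode: 3.366 Mbps × 1800 s × 1.06 = 6422.3 Mb
Total: 190789.2 Mb = 23848.6 MB.
At 100 Mbps: 190789.2 / 100 = 1908 s ≈ 31.8 minutes.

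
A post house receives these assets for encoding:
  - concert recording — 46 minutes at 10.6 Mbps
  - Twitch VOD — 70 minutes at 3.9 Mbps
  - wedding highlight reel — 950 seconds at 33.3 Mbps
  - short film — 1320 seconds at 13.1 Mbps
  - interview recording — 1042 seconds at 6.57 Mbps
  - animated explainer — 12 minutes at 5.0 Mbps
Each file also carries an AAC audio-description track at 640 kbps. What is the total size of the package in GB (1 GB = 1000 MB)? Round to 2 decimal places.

Audio: 640 kbps = 0.640 Mbps.
concert recording: 11.240 Mbps × 2760 s = 31022.4 Mb
Twitch VOD: 4.540 Mbps × 4200 s = 19068.0 Mb
wedding highlight reel: 33.940 Mbps × 950 s = 32243.0 Mb
short film: 13.740 Mbps × 1320 s = 18136.8 Mb
interview recording: 7.210 Mbps × 1042 s = 7512.8 Mb
animated explainer: 5.640 Mbps × 720 s = 4060.8 Mb
Total: 112043.8 Mb = 14005.5 MB.
= 14.01 GB.

14.01 GB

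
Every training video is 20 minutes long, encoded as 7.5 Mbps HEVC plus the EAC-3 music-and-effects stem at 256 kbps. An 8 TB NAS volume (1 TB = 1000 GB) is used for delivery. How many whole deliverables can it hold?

20 min = 1200 s
Audio: 256 kbps = 0.256 Mbps.
Total bitrate: 7.756 Mbps.
Per item: 7.756 Mbps × 1200 s = 9,307 Mb = 1,163 MB.
Capacity: 8 TB = 64,000,000 Mb; 6876.40 items → 6876 complete.

6876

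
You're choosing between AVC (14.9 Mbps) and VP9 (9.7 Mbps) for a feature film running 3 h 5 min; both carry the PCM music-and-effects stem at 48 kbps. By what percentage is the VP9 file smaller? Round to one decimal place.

34.8%

3 h 5 min = 185 min = 11100 s
Audio: 48 kbps = 0.048 Mbps.
AVC: 14.948 Mbps × 11100 s = 165922.8 Mb = 20.740 GB.
VP9: 9.748 Mbps × 11100 s = 108202.8 Mb = 13.525 GB.
Reduction: (1 − 13.525/20.740) × 100 = 34.79%.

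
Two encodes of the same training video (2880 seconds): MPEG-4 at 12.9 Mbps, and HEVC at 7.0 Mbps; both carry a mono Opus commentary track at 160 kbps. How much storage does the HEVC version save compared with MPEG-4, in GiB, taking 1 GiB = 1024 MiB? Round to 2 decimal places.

Audio: 160 kbps = 0.160 Mbps.
MPEG-4: 13.060 Mbps × 2880 s = 37612.8 Mb = 4.379 GiB.
HEVC: 7.160 Mbps × 2880 s = 20620.8 Mb = 2.401 GiB.
Saving: 4.379 − 2.401 = 1.978 GiB.

1.98 GiB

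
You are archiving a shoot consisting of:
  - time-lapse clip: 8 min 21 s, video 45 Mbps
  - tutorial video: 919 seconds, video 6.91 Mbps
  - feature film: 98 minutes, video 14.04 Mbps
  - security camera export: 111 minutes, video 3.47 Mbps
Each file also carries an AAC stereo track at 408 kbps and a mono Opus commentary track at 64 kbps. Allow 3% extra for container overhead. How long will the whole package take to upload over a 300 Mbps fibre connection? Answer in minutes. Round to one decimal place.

Audio total: 408 + 64 = 472 kbps = 0.472 Mbps.
time-lapse clip: 45.472 Mbps × 501 s × 1.03 = 23464.9 Mb
tutorial video: 7.382 Mbps × 919 s × 1.03 = 6987.6 Mb
feature film: 14.512 Mbps × 5880 s × 1.03 = 87890.5 Mb
security camera export: 3.942 Mbps × 6660 s × 1.03 = 27041.3 Mb
Total: 145384.3 Mb = 18173.0 MB.
At 300 Mbps: 145384.3 / 300 = 485 s ≈ 8.08 minutes.

8.1 minutes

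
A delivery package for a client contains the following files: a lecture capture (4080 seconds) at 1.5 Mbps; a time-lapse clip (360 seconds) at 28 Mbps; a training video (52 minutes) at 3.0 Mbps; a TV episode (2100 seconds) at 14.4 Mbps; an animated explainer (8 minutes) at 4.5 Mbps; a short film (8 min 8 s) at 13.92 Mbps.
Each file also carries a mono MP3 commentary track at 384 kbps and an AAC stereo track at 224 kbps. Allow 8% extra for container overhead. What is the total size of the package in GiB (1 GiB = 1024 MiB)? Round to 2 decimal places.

Audio total: 384 + 224 = 608 kbps = 0.608 Mbps.
lecture capture: 2.108 Mbps × 4080 s × 1.08 = 9288.7 Mb
time-lapse clip: 28.608 Mbps × 360 s × 1.08 = 11122.8 Mb
training video: 3.608 Mbps × 3120 s × 1.08 = 12157.5 Mb
TV episode: 15.008 Mbps × 2100 s × 1.08 = 34038.1 Mb
animated explainer: 5.108 Mbps × 480 s × 1.08 = 2648.0 Mb
short film: 14.528 Mbps × 488 s × 1.08 = 7656.8 Mb
Total: 76912.0 Mb = 9614.0 MB.
= 8.954 GiB.

8.95 GiB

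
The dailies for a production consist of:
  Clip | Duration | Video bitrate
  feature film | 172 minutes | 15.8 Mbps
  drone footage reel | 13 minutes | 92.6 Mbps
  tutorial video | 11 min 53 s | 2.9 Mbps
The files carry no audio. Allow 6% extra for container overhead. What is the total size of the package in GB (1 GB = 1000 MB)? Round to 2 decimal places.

31.45 GB

feature film: 15.800 Mbps × 10320 s × 1.06 = 172839.4 Mb
drone footage reel: 92.600 Mbps × 780 s × 1.06 = 76561.7 Mb
tutorial video: 2.900 Mbps × 713 s × 1.06 = 2191.8 Mb
Total: 251592.8 Mb = 31449.1 MB.
= 31.45 GB.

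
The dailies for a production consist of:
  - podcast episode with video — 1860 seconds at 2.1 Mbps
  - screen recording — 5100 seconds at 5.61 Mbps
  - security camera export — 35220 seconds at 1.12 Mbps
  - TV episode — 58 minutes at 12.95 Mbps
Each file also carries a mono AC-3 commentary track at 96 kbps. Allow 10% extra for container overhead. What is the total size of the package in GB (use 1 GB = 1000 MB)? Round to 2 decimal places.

16.69 GB

Audio: 96 kbps = 0.096 Mbps.
podcast episode with video: 2.196 Mbps × 1860 s × 1.10 = 4493.0 Mb
screen recording: 5.706 Mbps × 5100 s × 1.10 = 32010.7 Mb
security camera export: 1.216 Mbps × 35220 s × 1.10 = 47110.3 Mb
TV episode: 13.046 Mbps × 3480 s × 1.10 = 49940.1 Mb
Total: 133554.0 Mb = 16694.3 MB.
= 16.69 GB.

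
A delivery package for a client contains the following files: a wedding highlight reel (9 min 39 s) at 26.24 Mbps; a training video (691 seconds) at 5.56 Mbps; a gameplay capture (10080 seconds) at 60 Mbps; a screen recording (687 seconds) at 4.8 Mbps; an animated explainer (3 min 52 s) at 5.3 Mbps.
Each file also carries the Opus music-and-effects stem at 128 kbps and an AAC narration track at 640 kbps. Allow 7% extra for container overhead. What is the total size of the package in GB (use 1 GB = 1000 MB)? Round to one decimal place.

85.3 GB

Audio total: 128 + 640 = 768 kbps = 0.768 Mbps.
wedding highlight reel: 27.008 Mbps × 579 s × 1.07 = 16732.3 Mb
training video: 6.328 Mbps × 691 s × 1.07 = 4678.7 Mb
gameplay capture: 60.768 Mbps × 10080 s × 1.07 = 655419.3 Mb
screen recording: 5.568 Mbps × 687 s × 1.07 = 4093.0 Mb
animated explainer: 6.068 Mbps × 232 s × 1.07 = 1506.3 Mb
Total: 682429.6 Mb = 85303.7 MB.
= 85.30 GB.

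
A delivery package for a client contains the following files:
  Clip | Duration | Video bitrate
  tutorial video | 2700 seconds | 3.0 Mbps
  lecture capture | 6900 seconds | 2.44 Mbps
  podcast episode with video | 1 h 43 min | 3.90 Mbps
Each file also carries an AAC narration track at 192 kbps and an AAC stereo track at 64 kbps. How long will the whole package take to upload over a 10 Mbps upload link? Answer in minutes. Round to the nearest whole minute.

88 minutes

Audio total: 192 + 64 = 256 kbps = 0.256 Mbps.
tutorial video: 3.256 Mbps × 2700 s = 8791.2 Mb
lecture capture: 2.696 Mbps × 6900 s = 18602.4 Mb
podcast episode with video: 4.156 Mbps × 6180 s = 25684.1 Mb
Total: 53077.7 Mb = 6634.7 MB.
At 10 Mbps: 53077.7 / 10 = 5308 s ≈ 88.5 minutes.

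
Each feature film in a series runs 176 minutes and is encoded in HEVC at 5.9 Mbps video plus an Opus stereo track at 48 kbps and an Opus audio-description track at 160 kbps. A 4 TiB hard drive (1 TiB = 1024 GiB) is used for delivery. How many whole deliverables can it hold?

176 min = 10560 s
Audio total: 48 + 160 = 208 kbps = 0.208 Mbps.
Total bitrate: 6.108 Mbps.
Per item: 6.108 Mbps × 10560 s = 64,500 Mb = 8,063 MB.
Capacity: 4 TiB = 35,184,372 Mb; 545.49 items → 545 complete.

545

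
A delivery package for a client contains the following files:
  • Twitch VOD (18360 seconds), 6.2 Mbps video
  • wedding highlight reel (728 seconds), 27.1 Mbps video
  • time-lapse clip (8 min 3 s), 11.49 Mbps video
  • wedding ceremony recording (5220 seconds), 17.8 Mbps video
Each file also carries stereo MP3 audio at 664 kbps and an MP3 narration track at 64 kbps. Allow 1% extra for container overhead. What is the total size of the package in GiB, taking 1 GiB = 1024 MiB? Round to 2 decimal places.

Audio total: 664 + 64 = 728 kbps = 0.728 Mbps.
Twitch VOD: 6.928 Mbps × 18360 s × 1.01 = 128470.1 Mb
wedding highlight reel: 27.828 Mbps × 728 s × 1.01 = 20461.4 Mb
time-lapse clip: 12.218 Mbps × 483 s × 1.01 = 5960.3 Mb
wedding ceremony recording: 18.528 Mbps × 5220 s × 1.01 = 97683.3 Mb
Total: 252575.1 Mb = 31571.9 MB.
= 29.40 GiB.

29.40 GiB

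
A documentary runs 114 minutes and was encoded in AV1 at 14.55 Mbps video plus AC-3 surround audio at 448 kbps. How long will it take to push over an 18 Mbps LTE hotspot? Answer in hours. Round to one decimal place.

114 min = 6840 s
Audio: 448 kbps = 0.448 Mbps.
Total bitrate: 14.998 Mbps.
File: 14.998 Mbps × 6840 s = 102586.3 Mb.
At 18 Mbps: 102586.3 / 18 = 5699.2 s ≈ 1.58 hours.

1.6 hours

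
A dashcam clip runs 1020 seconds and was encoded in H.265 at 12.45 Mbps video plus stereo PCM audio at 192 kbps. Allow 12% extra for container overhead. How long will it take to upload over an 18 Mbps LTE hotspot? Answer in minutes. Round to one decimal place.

Audio: 192 kbps = 0.192 Mbps.
Total bitrate: 12.642 Mbps.
File: 12.642 Mbps × 1020 s = 12894.8 Mb.
With 12% container overhead: ×1.12. → 14442.2 Mb.
At 18 Mbps: 14442.2 / 18 = 802.3 s ≈ 13.4 minutes.

13.4 minutes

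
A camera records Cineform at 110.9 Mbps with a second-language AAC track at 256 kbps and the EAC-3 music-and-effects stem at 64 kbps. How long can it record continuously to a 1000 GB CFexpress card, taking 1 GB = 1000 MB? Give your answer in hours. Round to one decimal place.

Audio total: 256 + 64 = 320 kbps = 0.320 Mbps.
Total bitrate: 110.9 + 0.320 = 111.220 Mbps.
Capacity: 1000 GB = 8,000,000 Mb.
Recording time: 8,000,000 / 111.220 = 71,930 s ≈ 20.0 hours.

20.0 hours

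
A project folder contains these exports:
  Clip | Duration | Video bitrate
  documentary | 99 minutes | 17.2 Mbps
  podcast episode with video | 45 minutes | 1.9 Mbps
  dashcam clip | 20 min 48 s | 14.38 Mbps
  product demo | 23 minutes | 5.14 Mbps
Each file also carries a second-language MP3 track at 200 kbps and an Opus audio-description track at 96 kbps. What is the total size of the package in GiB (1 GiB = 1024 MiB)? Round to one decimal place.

Audio total: 200 + 96 = 296 kbps = 0.296 Mbps.
documentary: 17.496 Mbps × 5940 s = 103926.2 Mb
podcast episode with video: 2.196 Mbps × 2700 s = 5929.2 Mb
dashcam clip: 14.676 Mbps × 1248 s = 18315.6 Mb
product demo: 5.436 Mbps × 1380 s = 7501.7 Mb
Total: 135672.8 Mb = 16959.1 MB.
= 15.79 GiB.

15.8 GiB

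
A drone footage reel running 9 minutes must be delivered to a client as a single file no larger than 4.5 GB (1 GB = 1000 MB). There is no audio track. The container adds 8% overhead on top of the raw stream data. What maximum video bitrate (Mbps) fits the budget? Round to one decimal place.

Budget: 4.5 GB = 36000.0 Mb.
Stream payload after overhead: 36000.0 / 1.08 = 33333.3 Mb.
9 min = 540 s
Total bitrate budget: 33333.3 Mb / 540 s = 61.728 Mbps.

61.7 Mbps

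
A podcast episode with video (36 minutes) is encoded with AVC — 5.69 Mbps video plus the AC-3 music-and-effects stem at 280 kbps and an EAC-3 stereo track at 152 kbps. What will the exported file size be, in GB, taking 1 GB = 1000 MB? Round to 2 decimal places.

1.65 GB

36 min = 2160 s
Audio total: 280 + 152 = 432 kbps = 0.432 Mbps.
Total bitrate: 5.69 + 0.432 = 6.122 Mbps.
Stream data: 6.122 Mbps × 2160 s = 13223.5 Mb.
13,224 Mb ÷ 8 = 1,653 MB → 1.653 GB.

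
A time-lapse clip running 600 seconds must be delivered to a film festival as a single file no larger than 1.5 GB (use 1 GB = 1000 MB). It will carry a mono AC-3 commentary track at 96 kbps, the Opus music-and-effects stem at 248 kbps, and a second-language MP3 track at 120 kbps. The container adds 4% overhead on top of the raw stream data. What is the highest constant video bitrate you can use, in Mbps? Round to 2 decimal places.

18.77 Mbps

Budget: 1.5 GB = 12000.0 Mb.
Stream payload after overhead: 12000.0 / 1.04 = 11538.5 Mb.
Total bitrate budget: 11538.5 Mb / 600 s = 19.231 Mbps.
Audio total: 96 + 248 + 120 = 464 kbps = 0.464 Mbps.
Video: 19.231 − 0.464 = 18.767 Mbps.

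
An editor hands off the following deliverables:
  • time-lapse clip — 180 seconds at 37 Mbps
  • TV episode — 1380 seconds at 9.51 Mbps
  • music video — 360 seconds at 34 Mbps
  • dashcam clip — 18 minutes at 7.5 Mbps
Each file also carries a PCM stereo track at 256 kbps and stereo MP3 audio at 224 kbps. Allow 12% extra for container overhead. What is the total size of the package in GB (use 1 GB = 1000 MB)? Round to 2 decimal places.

Audio total: 256 + 224 = 480 kbps = 0.480 Mbps.
time-lapse clip: 37.480 Mbps × 180 s × 1.12 = 7556.0 Mb
TV episode: 9.990 Mbps × 1380 s × 1.12 = 15440.5 Mb
music video: 34.480 Mbps × 360 s × 1.12 = 13902.3 Mb
dashcam clip: 7.980 Mbps × 1080 s × 1.12 = 9652.6 Mb
Total: 46551.5 Mb = 5818.9 MB.
= 5.819 GB.

5.82 GB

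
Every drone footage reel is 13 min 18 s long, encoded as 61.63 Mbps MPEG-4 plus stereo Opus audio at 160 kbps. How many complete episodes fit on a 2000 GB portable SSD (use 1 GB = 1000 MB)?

324

13 min 18 s = 798 s
Audio: 160 kbps = 0.160 Mbps.
Total bitrate: 61.790 Mbps.
Per item: 61.790 Mbps × 798 s = 49,308 Mb = 6,164 MB.
Capacity: 2000 GB = 16,000,000 Mb; 324.49 items → 324 complete.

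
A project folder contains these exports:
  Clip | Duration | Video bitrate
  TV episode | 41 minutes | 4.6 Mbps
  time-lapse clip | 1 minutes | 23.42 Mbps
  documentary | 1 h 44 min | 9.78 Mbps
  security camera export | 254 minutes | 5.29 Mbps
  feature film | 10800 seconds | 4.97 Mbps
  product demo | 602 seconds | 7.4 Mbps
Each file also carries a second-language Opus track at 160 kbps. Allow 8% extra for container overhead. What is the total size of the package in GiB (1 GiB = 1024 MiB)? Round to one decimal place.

Audio: 160 kbps = 0.160 Mbps.
TV episode: 4.760 Mbps × 2460 s × 1.08 = 12646.4 Mb
time-lapse clip: 23.580 Mbps × 60 s × 1.08 = 1528.0 Mb
documentary: 9.940 Mbps × 6240 s × 1.08 = 66987.6 Mb
security camera export: 5.450 Mbps × 15240 s × 1.08 = 89702.6 Mb
feature film: 5.130 Mbps × 10800 s × 1.08 = 59836.3 Mb
product demo: 7.560 Mbps × 602 s × 1.08 = 4915.2 Mb
Total: 235616.2 Mb = 29452.0 MB.
= 27.43 GiB.

27.4 GiB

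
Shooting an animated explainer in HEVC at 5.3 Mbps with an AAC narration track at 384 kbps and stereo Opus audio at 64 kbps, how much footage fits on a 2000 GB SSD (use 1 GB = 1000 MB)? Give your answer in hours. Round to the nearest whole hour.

Audio total: 384 + 64 = 448 kbps = 0.448 Mbps.
Total bitrate: 5.3 + 0.448 = 5.748 Mbps.
Capacity: 2000 GB = 16,000,000 Mb.
Recording time: 16,000,000 / 5.748 = 2,783,577 s ≈ 773 hours.

773 hours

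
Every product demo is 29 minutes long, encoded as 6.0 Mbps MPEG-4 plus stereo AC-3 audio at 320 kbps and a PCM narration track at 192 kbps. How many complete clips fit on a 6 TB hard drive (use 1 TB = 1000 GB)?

4236

29 min = 1740 s
Audio total: 320 + 192 = 512 kbps = 0.512 Mbps.
Total bitrate: 6.512 Mbps.
Per item: 6.512 Mbps × 1740 s = 11,331 Mb = 1,416 MB.
Capacity: 6 TB = 48,000,000 Mb; 4236.21 items → 4236 complete.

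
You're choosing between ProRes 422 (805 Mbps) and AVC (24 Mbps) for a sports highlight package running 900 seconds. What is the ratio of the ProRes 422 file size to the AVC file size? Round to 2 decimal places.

33.54

ProRes 422: 805.000 Mbps × 900 s = 724500.0 Mb = 90.562 GB.
AVC: 24.000 Mbps × 900 s = 21600.0 Mb = 2.700 GB.
Ratio: 90.562 / 2.700 = 33.542.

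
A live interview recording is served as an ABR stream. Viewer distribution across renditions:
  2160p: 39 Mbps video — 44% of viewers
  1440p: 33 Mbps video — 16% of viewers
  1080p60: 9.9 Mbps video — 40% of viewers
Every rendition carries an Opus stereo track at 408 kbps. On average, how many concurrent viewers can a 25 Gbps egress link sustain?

Audio: 408 kbps = 0.408 Mbps.
Average per-viewer bitrate: 0.44×39.408 + 0.16×33.408 + 0.40×10.308 = 26.808 Mbps.
25 Gbps = 25,000 Mbps; 25,000 / 26.808 = 932.56 → 932.

932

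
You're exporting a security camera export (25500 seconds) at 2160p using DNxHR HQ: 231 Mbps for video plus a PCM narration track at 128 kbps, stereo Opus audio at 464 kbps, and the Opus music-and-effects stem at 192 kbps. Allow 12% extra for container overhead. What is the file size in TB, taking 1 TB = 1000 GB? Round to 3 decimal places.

0.827 TB

Audio total: 128 + 464 + 192 = 784 kbps = 0.784 Mbps.
Total bitrate: 231 + 0.784 = 231.784 Mbps.
Stream data: 231.784 Mbps × 25500 s = 5910492.0 Mb.
With 12% container overhead: ×1.12.
6,619,751 Mb ÷ 8 = 827,469 MB → 0.8275 TB.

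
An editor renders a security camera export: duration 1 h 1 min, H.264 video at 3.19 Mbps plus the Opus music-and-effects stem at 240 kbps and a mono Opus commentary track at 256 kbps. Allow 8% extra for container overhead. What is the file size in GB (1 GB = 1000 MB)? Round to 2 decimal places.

1.82 GB

1 h 1 min = 61 min = 3660 s
Audio total: 240 + 256 = 496 kbps = 0.496 Mbps.
Total bitrate: 3.19 + 0.496 = 3.686 Mbps.
Stream data: 3.686 Mbps × 3660 s = 13490.8 Mb.
With 8% container overhead: ×1.08.
14,570 Mb ÷ 8 = 1,821 MB → 1.821 GB.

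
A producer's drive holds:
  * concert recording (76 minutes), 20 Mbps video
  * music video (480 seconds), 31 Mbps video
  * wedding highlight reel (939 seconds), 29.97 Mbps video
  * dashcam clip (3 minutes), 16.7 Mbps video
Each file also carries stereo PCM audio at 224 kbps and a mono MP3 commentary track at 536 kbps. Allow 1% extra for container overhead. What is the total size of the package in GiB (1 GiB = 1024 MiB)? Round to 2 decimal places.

Audio total: 224 + 536 = 760 kbps = 0.760 Mbps.
concert recording: 20.760 Mbps × 4560 s × 1.01 = 95612.3 Mb
music video: 31.760 Mbps × 480 s × 1.01 = 15397.2 Mb
wedding highlight reel: 30.730 Mbps × 939 s × 1.01 = 29144.0 Mb
dashcam clip: 17.460 Mbps × 180 s × 1.01 = 3174.2 Mb
Total: 143327.8 Mb = 17916.0 MB.
= 16.69 GiB.

16.69 GiB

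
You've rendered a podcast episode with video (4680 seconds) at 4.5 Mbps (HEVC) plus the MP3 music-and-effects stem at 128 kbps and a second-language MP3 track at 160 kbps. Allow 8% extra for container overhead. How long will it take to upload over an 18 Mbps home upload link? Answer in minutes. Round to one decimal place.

22.4 minutes

Audio total: 128 + 160 = 288 kbps = 0.288 Mbps.
Total bitrate: 4.788 Mbps.
File: 4.788 Mbps × 4680 s = 22407.8 Mb.
With 8% container overhead: ×1.08. → 24200.5 Mb.
At 18 Mbps: 24200.5 / 18 = 1344.5 s ≈ 22.4 minutes.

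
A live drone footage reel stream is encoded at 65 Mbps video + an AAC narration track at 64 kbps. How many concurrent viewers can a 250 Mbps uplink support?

Audio: 64 kbps = 0.064 Mbps.
Per-viewer media rate: 65.064 Mbps.
250 Mbps = 250.0 Mbps; 250.0 / 65.064 = 3.84 → 3 viewers.

3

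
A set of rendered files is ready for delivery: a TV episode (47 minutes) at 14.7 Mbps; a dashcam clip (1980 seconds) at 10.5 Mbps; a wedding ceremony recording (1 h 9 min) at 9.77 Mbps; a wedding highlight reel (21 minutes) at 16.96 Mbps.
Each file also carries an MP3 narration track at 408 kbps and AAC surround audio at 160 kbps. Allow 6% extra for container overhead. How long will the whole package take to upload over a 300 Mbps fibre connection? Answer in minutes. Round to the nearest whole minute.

Audio total: 408 + 160 = 568 kbps = 0.568 Mbps.
TV episode: 15.268 Mbps × 2820 s × 1.06 = 45639.1 Mb
dashcam clip: 11.068 Mbps × 1980 s × 1.06 = 23229.5 Mb
wedding ceremony recording: 10.338 Mbps × 4140 s × 1.06 = 45367.3 Mb
wedding highlight reel: 17.528 Mbps × 1260 s × 1.06 = 23410.4 Mb
Total: 137646.3 Mb = 17205.8 MB.
At 300 Mbps: 137646.3 / 300 = 459 s ≈ 7.65 minutes.

8 minutes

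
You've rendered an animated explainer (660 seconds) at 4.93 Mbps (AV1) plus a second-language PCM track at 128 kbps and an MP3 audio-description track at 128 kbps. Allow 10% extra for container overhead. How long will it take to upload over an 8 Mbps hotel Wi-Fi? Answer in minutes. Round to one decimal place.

Audio total: 128 + 128 = 256 kbps = 0.256 Mbps.
Total bitrate: 5.186 Mbps.
File: 5.186 Mbps × 660 s = 3422.8 Mb.
With 10% container overhead: ×1.10. → 3765.0 Mb.
At 8 Mbps: 3765.0 / 8 = 470.6 s ≈ 7.84 minutes.

7.8 minutes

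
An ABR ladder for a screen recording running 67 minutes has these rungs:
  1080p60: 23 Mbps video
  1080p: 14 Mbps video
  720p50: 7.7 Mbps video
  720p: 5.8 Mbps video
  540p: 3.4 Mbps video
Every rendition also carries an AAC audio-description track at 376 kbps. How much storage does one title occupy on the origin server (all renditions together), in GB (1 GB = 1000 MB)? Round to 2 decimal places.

28.03 GB

67 min = 4020 s
Audio: 376 kbps = 0.376 Mbps.
Sum of rendition bitrates: (23+0.376) + (14+0.376) + (7.7+0.376) + (5.8+0.376) + (3.4+0.376) = 55.780 Mbps.
× 4020 s = 224,236 Mb = 28,029 MB = 28.03 GB.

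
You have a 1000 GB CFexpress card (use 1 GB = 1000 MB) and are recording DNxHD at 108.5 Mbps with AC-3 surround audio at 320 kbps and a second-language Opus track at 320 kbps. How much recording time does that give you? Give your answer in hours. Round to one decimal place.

Audio total: 320 + 320 = 640 kbps = 0.640 Mbps.
Total bitrate: 108.5 + 0.640 = 109.140 Mbps.
Capacity: 1000 GB = 8,000,000 Mb.
Recording time: 8,000,000 / 109.140 = 73,300 s ≈ 20.4 hours.

20.4 hours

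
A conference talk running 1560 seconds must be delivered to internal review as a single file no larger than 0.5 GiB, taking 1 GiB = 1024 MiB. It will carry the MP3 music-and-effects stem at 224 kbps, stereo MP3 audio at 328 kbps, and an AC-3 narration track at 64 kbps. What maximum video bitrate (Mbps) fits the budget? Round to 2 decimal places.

Budget: 0.5 GiB = 4295.0 Mb.
Total bitrate budget: 4295.0 Mb / 1560 s = 2.753 Mbps.
Audio total: 224 + 328 + 64 = 616 kbps = 0.616 Mbps.
Video: 2.753 − 0.616 = 2.137 Mbps.

2.14 Mbps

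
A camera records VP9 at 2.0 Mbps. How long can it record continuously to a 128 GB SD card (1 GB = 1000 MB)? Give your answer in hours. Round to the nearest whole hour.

142 hours

Capacity: 128 GB = 1,024,000 Mb.
Recording time: 1,024,000 / 2.000 = 512,000 s ≈ 142 hours.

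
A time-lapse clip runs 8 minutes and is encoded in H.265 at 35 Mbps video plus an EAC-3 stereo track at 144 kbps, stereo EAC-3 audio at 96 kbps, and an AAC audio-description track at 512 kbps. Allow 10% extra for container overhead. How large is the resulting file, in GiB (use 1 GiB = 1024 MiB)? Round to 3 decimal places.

2.198 GiB

8 min = 480 s
Audio total: 144 + 96 + 512 = 752 kbps = 0.752 Mbps.
Total bitrate: 35 + 0.752 = 35.752 Mbps.
Stream data: 35.752 Mbps × 480 s = 17161.0 Mb.
With 10% container overhead: ×1.10.
18,877 Mb = 2,359,632,000 bytes ÷ 1,073,741,824 = 2.198 GiB.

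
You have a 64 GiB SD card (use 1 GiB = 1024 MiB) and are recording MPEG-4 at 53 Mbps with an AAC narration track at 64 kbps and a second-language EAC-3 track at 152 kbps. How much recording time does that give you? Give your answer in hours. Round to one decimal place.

2.9 hours

Audio total: 64 + 152 = 216 kbps = 0.216 Mbps.
Total bitrate: 53 + 0.216 = 53.216 Mbps.
Capacity: 64 GiB = 549,756 Mb.
Recording time: 549,756 / 53.216 = 10,331 s ≈ 2.87 hours.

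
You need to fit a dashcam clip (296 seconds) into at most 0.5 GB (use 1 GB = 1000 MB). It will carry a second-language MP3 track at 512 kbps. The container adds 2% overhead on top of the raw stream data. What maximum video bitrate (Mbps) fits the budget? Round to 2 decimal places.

Budget: 0.5 GB = 4000.0 Mb.
Stream payload after overhead: 4000.0 / 1.02 = 3921.6 Mb.
Total bitrate budget: 3921.6 Mb / 296 s = 13.249 Mbps.
Audio: 512 kbps = 0.512 Mbps.
Video: 13.249 − 0.512 = 12.737 Mbps.

12.74 Mbps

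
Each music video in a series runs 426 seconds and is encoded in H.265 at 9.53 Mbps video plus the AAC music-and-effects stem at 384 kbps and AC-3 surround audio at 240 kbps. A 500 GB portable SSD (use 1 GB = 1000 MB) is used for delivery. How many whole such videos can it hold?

924

Audio total: 384 + 240 = 624 kbps = 0.624 Mbps.
Total bitrate: 10.154 Mbps.
Per item: 10.154 Mbps × 426 s = 4,326 Mb = 540.7 MB.
Capacity: 500 GB = 4,000,000 Mb; 924.73 items → 924 complete.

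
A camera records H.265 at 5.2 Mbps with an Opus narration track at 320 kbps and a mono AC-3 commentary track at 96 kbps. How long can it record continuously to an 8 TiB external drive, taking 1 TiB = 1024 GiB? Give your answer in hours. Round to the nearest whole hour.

Audio total: 320 + 96 = 416 kbps = 0.416 Mbps.
Total bitrate: 5.2 + 0.416 = 5.616 Mbps.
Capacity: 8 TiB = 70,368,744 Mb.
Recording time: 70,368,744 / 5.616 = 12,530,047 s ≈ 3,481 hours.

3481 hours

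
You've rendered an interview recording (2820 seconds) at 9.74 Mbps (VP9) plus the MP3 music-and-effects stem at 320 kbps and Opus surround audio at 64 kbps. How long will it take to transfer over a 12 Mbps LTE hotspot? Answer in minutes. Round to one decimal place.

Audio total: 320 + 64 = 384 kbps = 0.384 Mbps.
Total bitrate: 10.124 Mbps.
File: 10.124 Mbps × 2820 s = 28549.7 Mb.
At 12 Mbps: 28549.7 / 12 = 2379.1 s ≈ 39.7 minutes.

39.7 minutes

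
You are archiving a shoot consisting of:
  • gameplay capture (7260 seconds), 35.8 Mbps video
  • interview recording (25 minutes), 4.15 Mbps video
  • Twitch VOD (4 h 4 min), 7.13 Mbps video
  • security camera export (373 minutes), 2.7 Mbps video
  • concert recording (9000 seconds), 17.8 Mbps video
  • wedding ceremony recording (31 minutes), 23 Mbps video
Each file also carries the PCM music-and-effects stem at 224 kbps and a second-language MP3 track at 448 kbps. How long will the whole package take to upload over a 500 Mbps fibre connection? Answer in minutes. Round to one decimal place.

Audio total: 224 + 448 = 672 kbps = 0.672 Mbps.
gameplay capture: 36.472 Mbps × 7260 s = 264786.7 Mb
interview recording: 4.822 Mbps × 1500 s = 7233.0 Mb
Twitch VOD: 7.802 Mbps × 14640 s = 114221.3 Mb
security camera export: 3.372 Mbps × 22380 s = 75465.4 Mb
concert recording: 18.472 Mbps × 9000 s = 166248.0 Mb
wedding ceremony recording: 23.672 Mbps × 1860 s = 44029.9 Mb
Total: 671984.3 Mb = 83998.0 MB.
At 500 Mbps: 671984.3 / 500 = 1344 s ≈ 22.4 minutes.

22.4 minutes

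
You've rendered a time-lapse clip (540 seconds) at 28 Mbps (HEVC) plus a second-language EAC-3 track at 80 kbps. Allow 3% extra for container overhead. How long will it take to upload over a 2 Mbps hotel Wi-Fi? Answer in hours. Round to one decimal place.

Audio: 80 kbps = 0.080 Mbps.
Total bitrate: 28.080 Mbps.
File: 28.080 Mbps × 540 s = 15163.2 Mb.
With 3% container overhead: ×1.03. → 15618.1 Mb.
At 2 Mbps: 15618.1 / 2 = 7809.0 s ≈ 2.17 hours.

2.2 hours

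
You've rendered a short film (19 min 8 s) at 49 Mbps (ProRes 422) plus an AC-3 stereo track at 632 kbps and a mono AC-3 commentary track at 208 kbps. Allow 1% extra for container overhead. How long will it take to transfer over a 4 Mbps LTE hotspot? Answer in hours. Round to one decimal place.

19 min 8 s = 1148 s
Audio total: 632 + 208 = 840 kbps = 0.840 Mbps.
Total bitrate: 49.840 Mbps.
File: 49.840 Mbps × 1148 s = 57216.3 Mb.
With 1% container overhead: ×1.01. → 57788.5 Mb.
At 4 Mbps: 57788.5 / 4 = 14447.1 s ≈ 4.01 hours.

4.0 hours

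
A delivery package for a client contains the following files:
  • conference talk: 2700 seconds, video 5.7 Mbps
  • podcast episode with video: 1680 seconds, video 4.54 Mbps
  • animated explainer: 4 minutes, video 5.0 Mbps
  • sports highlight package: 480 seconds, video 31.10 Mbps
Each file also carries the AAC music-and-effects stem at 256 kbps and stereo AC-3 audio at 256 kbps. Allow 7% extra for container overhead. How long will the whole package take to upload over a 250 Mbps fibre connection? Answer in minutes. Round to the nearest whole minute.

Audio total: 256 + 256 = 512 kbps = 0.512 Mbps.
conference talk: 6.212 Mbps × 2700 s × 1.07 = 17946.5 Mb
podcast episode with video: 5.052 Mbps × 1680 s × 1.07 = 9081.5 Mb
animated explainer: 5.512 Mbps × 240 s × 1.07 = 1415.5 Mb
sports highlight package: 31.612 Mbps × 480 s × 1.07 = 16235.9 Mb
Total: 44679.3 Mb = 5584.9 MB.
At 250 Mbps: 44679.3 / 250 = 179 s ≈ 2.98 minutes.

3 minutes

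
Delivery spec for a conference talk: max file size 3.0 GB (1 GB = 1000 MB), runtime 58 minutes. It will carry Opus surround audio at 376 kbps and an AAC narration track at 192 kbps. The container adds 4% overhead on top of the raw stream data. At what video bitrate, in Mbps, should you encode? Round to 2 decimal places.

6.06 Mbps

Budget: 3.0 GB = 24000.0 Mb.
Stream payload after overhead: 24000.0 / 1.04 = 23076.9 Mb.
58 min = 3480 s
Total bitrate budget: 23076.9 Mb / 3480 s = 6.631 Mbps.
Audio total: 376 + 192 = 568 kbps = 0.568 Mbps.
Video: 6.631 − 0.568 = 6.063 Mbps.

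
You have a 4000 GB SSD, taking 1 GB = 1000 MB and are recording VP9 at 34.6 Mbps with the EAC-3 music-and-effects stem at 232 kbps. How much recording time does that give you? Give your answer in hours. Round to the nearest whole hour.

255 hours

Audio: 232 kbps = 0.232 Mbps.
Total bitrate: 34.6 + 0.232 = 34.832 Mbps.
Capacity: 4000 GB = 32,000,000 Mb.
Recording time: 32,000,000 / 34.832 = 918,695 s ≈ 255 hours.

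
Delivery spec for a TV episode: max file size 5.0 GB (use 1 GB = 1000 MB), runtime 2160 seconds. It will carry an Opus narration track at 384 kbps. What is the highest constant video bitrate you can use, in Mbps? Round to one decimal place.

Budget: 5.0 GB = 40000.0 Mb.
Total bitrate budget: 40000.0 Mb / 2160 s = 18.519 Mbps.
Audio: 384 kbps = 0.384 Mbps.
Video: 18.519 − 0.384 = 18.135 Mbps.

18.1 Mbps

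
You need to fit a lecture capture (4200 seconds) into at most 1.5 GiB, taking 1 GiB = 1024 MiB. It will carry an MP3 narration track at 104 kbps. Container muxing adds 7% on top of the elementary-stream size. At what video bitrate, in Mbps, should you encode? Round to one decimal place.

2.8 Mbps

Budget: 1.5 GiB = 12884.9 Mb.
Stream payload after overhead: 12884.9 / 1.07 = 12042.0 Mb.
Total bitrate budget: 12042.0 Mb / 4200 s = 2.867 Mbps.
Audio: 104 kbps = 0.104 Mbps.
Video: 2.867 − 0.104 = 2.763 Mbps.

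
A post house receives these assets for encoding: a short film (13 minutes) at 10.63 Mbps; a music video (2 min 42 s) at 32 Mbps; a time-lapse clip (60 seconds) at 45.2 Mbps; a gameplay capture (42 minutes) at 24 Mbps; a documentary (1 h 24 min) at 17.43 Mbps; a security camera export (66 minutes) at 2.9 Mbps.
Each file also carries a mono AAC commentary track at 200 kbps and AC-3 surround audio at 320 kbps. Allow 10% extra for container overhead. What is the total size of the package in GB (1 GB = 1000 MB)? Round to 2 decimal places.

Audio total: 200 + 320 = 520 kbps = 0.520 Mbps.
short film: 11.150 Mbps × 780 s × 1.10 = 9566.7 Mb
music video: 32.520 Mbps × 162 s × 1.10 = 5795.1 Mb
time-lapse clip: 45.720 Mbps × 60 s × 1.10 = 3017.5 Mb
gameplay capture: 24.520 Mbps × 2520 s × 1.10 = 67969.4 Mb
documentary: 17.950 Mbps × 5040 s × 1.10 = 99514.8 Mb
security camera export: 3.420 Mbps × 3960 s × 1.10 = 14897.5 Mb
Total: 200761.0 Mb = 25095.1 MB.
= 25.10 GB.

25.10 GB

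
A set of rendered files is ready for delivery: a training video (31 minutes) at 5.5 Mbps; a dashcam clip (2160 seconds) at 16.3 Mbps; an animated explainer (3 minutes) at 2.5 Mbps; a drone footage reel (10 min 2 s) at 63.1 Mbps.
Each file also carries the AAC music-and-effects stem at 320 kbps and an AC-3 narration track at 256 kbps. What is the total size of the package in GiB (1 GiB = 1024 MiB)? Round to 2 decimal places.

Audio total: 320 + 256 = 576 kbps = 0.576 Mbps.
training video: 6.076 Mbps × 1860 s = 11301.4 Mb
dashcam clip: 16.876 Mbps × 2160 s = 36452.2 Mb
animated explainer: 3.076 Mbps × 180 s = 553.7 Mb
drone footage reel: 63.676 Mbps × 602 s = 38333.0 Mb
Total: 86640.2 Mb = 10830.0 MB.
= 10.09 GiB.

10.09 GiB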